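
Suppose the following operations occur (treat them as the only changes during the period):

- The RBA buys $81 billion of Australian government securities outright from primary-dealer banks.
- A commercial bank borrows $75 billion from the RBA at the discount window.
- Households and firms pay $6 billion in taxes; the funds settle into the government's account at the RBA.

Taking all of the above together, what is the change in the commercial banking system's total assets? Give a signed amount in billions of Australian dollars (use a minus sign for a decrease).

OMO purchase (from banks) $81 billion: just an asset swap on bank balance sheets → 0.
Discount-window loan $75 billion: bank balance sheets expand → +$75B.
Government account inflow $6 billion: bank balance sheets shrink → −$6B.
Net: 0 + 75 − 6 = +$69 billion.

+$69 billion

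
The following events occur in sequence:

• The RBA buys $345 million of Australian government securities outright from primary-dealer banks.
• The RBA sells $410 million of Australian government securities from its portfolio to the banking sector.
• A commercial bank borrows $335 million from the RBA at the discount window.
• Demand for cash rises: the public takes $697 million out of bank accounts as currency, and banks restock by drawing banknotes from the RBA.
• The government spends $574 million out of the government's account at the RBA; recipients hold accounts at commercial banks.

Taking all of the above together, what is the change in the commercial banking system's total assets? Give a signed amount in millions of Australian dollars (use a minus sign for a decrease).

OMO purchase (from banks) $345 million: just an asset swap on bank balance sheets → 0.
OMO sale (to banks) $410 million: just an asset swap on bank balance sheets → 0.
Discount-window loan $335 million: bank balance sheets expand → +$335M.
Currency withdrawal $697 million: bank balance sheets shrink → −$697M.
Government spending $574 million: bank balance sheets expand → +$574M.
Net: 0 + 0 + 335 − 697 + 574 = +$212 million.

+$212 million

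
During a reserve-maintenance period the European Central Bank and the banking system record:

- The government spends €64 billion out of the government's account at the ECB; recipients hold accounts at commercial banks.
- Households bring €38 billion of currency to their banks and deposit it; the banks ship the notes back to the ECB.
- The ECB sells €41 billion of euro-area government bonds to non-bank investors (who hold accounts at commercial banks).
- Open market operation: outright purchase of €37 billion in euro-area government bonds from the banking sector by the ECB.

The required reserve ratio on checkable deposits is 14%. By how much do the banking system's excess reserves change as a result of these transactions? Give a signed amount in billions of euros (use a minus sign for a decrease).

+€89.46 billion

Government spending €64 billion: reserves +€64B, deposits +€64B.
Currency deposit €38 billion: reserves +€38B, deposits +€38B.
Asset sale (to non-banks) €41 billion: reserves −€41B, deposits −€41B.
OMO purchase (from banks) €37 billion: reserves +€37B, deposits 0.
Totals: Δreserves = +€98B, Δdeposits = +€61B.
Δrequired reserves = 14% × +€61B = +€8.54B.
Δexcess reserves = Δreserves − Δrequired = +€98B − (+€8.54B) = +€89.46 billion.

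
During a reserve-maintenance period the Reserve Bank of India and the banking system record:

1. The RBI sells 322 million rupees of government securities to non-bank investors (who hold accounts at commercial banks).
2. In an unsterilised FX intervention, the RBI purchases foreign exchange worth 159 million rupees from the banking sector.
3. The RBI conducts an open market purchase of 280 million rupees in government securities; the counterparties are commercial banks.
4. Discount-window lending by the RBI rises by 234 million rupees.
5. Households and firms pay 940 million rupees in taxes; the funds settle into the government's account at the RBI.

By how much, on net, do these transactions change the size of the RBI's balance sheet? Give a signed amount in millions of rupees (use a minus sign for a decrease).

+351 million

RBI balance sheet:
  Assets:      Securities −42M, Loans to banks +234M, Foreign assets +159M
  Liabilities: Bank reserves −589M, Government deposits +940M
Commercial banking system:
  Assets:      Reserves at CB −589M, Securities −280M, Foreign assets −159M
  Liabilities: Checkable deposits −1262M, Borrowings from CB +234M
Change in total RBI assets = +351 million.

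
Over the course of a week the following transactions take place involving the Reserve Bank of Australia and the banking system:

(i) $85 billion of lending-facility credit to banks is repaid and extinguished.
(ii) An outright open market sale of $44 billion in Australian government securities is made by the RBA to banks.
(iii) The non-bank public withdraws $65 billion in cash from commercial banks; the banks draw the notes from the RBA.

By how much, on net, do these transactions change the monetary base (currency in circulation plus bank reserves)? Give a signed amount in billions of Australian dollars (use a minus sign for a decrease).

RBA balance sheet:
  Assets:      Securities −$44B, Loans to banks −$85B
  Liabilities: Bank reserves −$194B, Currency in circulation +$65B
Monetary base = currency + reserves: +$65B + (−$194B) = -$129 billion.

-$129 billion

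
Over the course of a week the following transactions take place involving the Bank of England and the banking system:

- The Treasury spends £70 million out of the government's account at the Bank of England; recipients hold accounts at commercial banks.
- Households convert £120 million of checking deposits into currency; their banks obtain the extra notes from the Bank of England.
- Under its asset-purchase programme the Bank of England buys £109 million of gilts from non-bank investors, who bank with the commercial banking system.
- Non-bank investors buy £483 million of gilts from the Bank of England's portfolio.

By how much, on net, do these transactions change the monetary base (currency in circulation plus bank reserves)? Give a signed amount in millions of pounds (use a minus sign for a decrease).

-£304 million

Government spending £70 million: a non-base liability converts back to reserves → +£70M.
Currency withdrawal £120 million: just a shift between currency and reserves — both are base money → 0.
Asset purchase (from non-banks) £109 million: Bank of England balance sheet expands → +£109M.
Asset sale (to non-banks) £483 million: Bank of England balance sheet contracts → −£483M.
Net: 70 + 0 + 109 − 483 = -£304 million.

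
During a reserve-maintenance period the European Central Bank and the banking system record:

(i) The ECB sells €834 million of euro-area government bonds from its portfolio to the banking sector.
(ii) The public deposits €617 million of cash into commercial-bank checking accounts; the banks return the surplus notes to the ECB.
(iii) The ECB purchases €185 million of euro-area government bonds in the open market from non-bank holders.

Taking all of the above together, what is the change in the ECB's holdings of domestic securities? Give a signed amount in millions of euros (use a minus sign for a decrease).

-€649 million

ECB balance sheet:
  Assets:      Securities −€649M
  Liabilities: Bank reserves −€32M, Currency in circulation −€617M
So the change in the ECB's holdings of domestic securities is -€649 million.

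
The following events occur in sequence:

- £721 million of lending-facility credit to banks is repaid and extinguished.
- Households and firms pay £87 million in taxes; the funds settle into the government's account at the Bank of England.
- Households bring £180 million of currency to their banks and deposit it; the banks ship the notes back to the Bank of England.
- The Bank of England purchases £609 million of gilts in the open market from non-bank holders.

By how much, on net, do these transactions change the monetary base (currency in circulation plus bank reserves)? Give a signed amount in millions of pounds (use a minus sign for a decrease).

-£199 million

Discount-window repayment £721 million: Bank of England balance sheet contracts → −£721M.
Government account inflow £87 million: reserves shift to a non-base liability → −£87M.
Currency deposit £180 million: just a shift between currency and reserves — both are base money → 0.
Asset purchase (from non-banks) £609 million: Bank of England balance sheet expands → +£609M.
Net: −721 − 87 + 0 + 609 = -£199 million.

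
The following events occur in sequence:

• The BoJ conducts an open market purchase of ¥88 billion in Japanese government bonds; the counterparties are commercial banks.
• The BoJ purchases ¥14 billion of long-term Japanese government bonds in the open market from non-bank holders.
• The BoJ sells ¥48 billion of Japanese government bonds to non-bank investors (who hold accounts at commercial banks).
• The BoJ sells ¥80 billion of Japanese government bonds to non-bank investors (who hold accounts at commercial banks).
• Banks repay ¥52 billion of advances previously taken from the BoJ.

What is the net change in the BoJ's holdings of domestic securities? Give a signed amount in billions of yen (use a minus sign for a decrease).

OMO purchase (from banks) ¥88 billion: securities added to the BoJ's portfolio → +¥88B.
Asset purchase (from non-banks) ¥14 billion: securities added to the BoJ's portfolio → +¥14B.
Asset sale (to non-banks) ¥48 billion: securities removed from the BoJ's portfolio → −¥48B.
Asset sale (to non-banks) ¥80 billion: securities removed from the BoJ's portfolio → −¥80B.
Discount-window repayment ¥52 billion: the BoJ's securities portfolio is untouched → 0.
Net: 88 + 14 − 48 − 80 + 0 = -¥26 billion.

-¥26 billion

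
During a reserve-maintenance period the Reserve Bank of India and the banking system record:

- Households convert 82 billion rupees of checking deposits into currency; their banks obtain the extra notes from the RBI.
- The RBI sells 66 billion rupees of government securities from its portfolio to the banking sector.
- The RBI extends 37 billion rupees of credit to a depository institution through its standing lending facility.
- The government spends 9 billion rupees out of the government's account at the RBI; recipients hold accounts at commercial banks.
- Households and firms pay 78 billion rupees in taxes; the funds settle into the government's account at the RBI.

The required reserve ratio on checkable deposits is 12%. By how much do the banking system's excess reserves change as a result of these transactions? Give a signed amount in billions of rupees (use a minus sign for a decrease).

Currency withdrawal 82 billion rupees: reserves −82B, deposits −82B.
OMO sale (to banks) 66 billion rupees: reserves −66B, deposits 0.
Discount-window loan 37 billion rupees: reserves +37B, deposits 0.
Government spending 9 billion rupees: reserves +9B, deposits +9B.
Government account inflow 78 billion rupees: reserves −78B, deposits −78B.
Totals: Δreserves = −180B, Δdeposits = −151B.
Δrequired reserves = 12% × −151B = −18.12B.
Δexcess reserves = Δreserves − Δrequired = −180B − (−18.12B) = -161.88 billion.

-161.88 billion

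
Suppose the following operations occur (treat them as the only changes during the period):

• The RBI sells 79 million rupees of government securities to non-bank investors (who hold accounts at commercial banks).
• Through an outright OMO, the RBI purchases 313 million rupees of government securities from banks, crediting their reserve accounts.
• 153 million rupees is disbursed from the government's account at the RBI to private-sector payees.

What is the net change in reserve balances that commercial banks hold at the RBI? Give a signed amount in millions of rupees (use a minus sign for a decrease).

Asset sale (to non-banks) 79 million rupees: the non-bank buyers' banks settle from reserves → −79M.
OMO purchase (from banks) 313 million rupees: the RBI pays by crediting reserve accounts → +313M.
Government spending 153 million rupees: government payments flow into bank reserve accounts → +153M.
Net: −79 + 313 + 153 = +387 million.

+387 million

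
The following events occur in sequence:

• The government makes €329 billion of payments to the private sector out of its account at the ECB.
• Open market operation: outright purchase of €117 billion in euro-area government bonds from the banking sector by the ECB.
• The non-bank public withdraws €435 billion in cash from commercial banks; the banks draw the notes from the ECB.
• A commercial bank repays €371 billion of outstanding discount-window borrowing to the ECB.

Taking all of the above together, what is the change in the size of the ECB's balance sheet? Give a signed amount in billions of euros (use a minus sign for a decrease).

-€254 billion

Government spending €329 billion: only the composition of liabilities changes → 0.
OMO purchase (from banks) €117 billion: an ECB asset is acquired → +€117B.
Currency withdrawal €435 billion: only the composition of liabilities changes → 0.
Discount-window repayment €371 billion: an ECB asset is shed → −€371B.
Net: 0 + 117 + 0 − 371 = -€254 billion.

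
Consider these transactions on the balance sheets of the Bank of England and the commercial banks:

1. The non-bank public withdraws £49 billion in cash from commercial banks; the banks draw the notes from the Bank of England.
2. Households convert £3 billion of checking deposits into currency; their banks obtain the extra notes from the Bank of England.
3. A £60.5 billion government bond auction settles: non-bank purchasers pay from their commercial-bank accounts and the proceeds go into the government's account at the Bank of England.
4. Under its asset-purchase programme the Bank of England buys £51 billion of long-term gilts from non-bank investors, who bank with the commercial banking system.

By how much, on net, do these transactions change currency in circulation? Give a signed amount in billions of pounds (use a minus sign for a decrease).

Bank of England balance sheet:
  Assets:      Securities +£51B
  Liabilities: Bank reserves −£61.5B, Currency in circulation +£52B, Government deposits +£60.5B
So the change in currency in circulation is +£52 billion.

+£52 billion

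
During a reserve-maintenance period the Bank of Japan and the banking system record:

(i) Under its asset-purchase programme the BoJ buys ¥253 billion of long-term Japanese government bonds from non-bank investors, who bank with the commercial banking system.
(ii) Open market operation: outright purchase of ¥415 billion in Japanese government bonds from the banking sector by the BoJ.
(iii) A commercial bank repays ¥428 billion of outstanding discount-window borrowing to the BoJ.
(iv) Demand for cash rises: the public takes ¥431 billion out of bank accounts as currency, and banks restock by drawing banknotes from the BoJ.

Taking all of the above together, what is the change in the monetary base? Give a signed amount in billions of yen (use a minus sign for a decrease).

Asset purchase (from non-banks) ¥253 billion: BoJ balance sheet expands → +¥253B.
OMO purchase (from banks) ¥415 billion: BoJ balance sheet expands → +¥415B.
Discount-window repayment ¥428 billion: BoJ balance sheet contracts → −¥428B.
Currency withdrawal ¥431 billion: just a shift between currency and reserves — both are base money → 0.
Net: 253 + 415 − 428 + 0 = +¥240 billion.

+¥240 billion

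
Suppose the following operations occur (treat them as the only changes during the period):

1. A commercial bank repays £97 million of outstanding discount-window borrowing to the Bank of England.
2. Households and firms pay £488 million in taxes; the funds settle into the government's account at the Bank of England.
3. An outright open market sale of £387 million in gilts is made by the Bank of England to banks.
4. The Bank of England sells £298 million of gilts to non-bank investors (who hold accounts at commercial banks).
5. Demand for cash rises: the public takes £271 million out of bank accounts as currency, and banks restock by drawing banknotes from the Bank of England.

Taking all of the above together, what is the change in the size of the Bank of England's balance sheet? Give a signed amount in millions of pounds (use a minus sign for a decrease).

-£782 million

Discount-window repayment £97 million: a Bank of England asset is shed → −£97M.
Government account inflow £488 million: only the composition of liabilities changes → 0.
OMO sale (to banks) £387 million: a Bank of England asset is shed → −£387M.
Asset sale (to non-banks) £298 million: a Bank of England asset is shed → −£298M.
Currency withdrawal £271 million: only the composition of liabilities changes → 0.
Net: −97 + 0 − 387 − 298 + 0 = -£782 million.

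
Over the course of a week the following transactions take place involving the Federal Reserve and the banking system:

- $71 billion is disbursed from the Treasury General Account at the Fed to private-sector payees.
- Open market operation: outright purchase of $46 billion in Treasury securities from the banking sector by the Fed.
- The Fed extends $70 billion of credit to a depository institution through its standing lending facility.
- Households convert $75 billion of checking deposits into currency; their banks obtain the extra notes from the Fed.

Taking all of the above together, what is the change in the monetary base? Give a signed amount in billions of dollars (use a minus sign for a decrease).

+$187 billion

Fed balance sheet:
  Assets:      Securities +$46B, Loans to banks +$70B
  Liabilities: Bank reserves +$112B, Currency in circulation +$75B, Government deposits −$71B
Monetary base = currency + reserves: +$75B + (+$112B) = +$187 billion.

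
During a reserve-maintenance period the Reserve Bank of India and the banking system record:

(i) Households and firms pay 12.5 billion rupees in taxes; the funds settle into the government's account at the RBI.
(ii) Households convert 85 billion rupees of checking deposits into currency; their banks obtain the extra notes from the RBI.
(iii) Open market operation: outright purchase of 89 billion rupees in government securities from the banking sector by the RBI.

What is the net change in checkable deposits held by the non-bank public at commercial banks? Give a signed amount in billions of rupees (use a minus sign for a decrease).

-97.5 billion

RBI balance sheet:
  Assets:      Securities +89B
  Liabilities: Bank reserves −8.5B, Currency in circulation +85B, Government deposits +12.5B
Commercial banking system:
  Assets:      Reserves at CB −8.5B, Securities −89B
  Liabilities: Checkable deposits −97.5B
So the change in checkable deposits held by the non-bank public at commercial banks is -97.5 billion.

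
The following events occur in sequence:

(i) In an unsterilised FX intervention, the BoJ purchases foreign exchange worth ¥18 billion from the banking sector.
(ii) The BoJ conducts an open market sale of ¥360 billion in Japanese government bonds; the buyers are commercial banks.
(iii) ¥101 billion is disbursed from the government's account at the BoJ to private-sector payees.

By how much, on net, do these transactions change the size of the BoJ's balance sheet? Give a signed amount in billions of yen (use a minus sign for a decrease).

BoJ balance sheet:
  Assets:      Securities −¥360B, Foreign assets +¥18B
  Liabilities: Bank reserves −¥241B, Government deposits −¥101B
Change in total BoJ assets = -¥342 billion.

-¥342 billion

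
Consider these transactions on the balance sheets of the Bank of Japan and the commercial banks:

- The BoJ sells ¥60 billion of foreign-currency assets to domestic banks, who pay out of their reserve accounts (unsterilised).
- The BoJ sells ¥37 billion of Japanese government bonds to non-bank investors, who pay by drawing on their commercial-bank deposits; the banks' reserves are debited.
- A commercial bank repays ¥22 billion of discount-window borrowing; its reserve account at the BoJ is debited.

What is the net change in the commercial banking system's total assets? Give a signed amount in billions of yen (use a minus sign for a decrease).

BoJ balance sheet:
  Assets:      Securities −¥37B, Loans to banks −¥22B, Foreign assets −¥60B
  Liabilities: Bank reserves −¥119B
Commercial banking system:
  Assets:      Reserves at CB −¥119B, Foreign assets +¥60B
  Liabilities: Checkable deposits −¥37B, Borrowings from CB −¥22B
Change in total bank assets = -¥59 billion.

-¥59 billion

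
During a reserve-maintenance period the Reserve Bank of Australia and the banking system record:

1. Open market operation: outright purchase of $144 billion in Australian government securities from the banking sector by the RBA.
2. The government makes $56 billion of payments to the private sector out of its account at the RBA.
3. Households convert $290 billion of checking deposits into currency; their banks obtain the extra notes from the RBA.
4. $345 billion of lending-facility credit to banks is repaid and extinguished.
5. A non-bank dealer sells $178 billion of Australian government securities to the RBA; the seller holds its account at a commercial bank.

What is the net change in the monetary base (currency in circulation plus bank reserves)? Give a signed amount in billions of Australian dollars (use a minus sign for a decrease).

+$33 billion

RBA balance sheet:
  Assets:      Securities +$322B, Loans to banks −$345B
  Liabilities: Bank reserves −$257B, Currency in circulation +$290B, Government deposits −$56B
Monetary base = currency + reserves: +$290B + (−$257B) = +$33 billion.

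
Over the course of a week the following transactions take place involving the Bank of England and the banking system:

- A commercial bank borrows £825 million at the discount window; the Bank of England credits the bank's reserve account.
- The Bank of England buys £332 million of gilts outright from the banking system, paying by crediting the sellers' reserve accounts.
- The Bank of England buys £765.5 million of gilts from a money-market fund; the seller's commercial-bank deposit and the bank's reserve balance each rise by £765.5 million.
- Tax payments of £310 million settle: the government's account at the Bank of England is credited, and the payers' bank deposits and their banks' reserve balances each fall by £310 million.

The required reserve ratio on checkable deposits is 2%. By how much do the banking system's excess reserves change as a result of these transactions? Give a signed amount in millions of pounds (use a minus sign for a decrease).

+£1603.39 million

Discount-window loan £825 million: reserves +£825M, deposits 0.
OMO purchase (from banks) £332 million: reserves +£332M, deposits 0.
Asset purchase (from non-banks) £765.5 million: reserves +£765.5M, deposits +£765.5M.
Government account inflow £310 million: reserves −£310M, deposits −£310M.
Totals: Δreserves = +£1612.5M, Δdeposits = +£455.5M.
Δrequired reserves = 2% × +£455.5M = +£9.11M.
Δexcess reserves = Δreserves − Δrequired = +£1612.5M − (+£9.11M) = +£1603.39 million.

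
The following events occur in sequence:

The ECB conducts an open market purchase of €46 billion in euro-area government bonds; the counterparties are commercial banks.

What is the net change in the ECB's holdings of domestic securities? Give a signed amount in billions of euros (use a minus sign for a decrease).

OMO purchase (from banks) €46 billion: securities added to the ECB's portfolio → +€46B.

+€46 billion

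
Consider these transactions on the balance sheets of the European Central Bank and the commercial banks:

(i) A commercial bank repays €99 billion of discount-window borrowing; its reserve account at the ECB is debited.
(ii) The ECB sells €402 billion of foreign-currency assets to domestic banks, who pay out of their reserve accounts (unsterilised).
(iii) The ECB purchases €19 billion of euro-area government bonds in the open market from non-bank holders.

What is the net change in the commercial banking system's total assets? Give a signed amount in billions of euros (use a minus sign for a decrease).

-€80 billion

Discount-window repayment €99 billion: bank balance sheets shrink → −€99B.
FX sale €402 billion: just an asset swap on bank balance sheets → 0.
Asset purchase (from non-banks) €19 billion: bank balance sheets expand → +€19B.
Net: −99 + 0 + 19 = -€80 billion.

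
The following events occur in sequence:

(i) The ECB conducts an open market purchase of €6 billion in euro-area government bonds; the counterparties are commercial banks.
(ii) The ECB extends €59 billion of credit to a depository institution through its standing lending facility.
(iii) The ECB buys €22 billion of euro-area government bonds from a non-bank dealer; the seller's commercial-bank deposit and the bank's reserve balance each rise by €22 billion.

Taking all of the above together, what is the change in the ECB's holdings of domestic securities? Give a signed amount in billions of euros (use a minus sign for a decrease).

OMO purchase (from banks) €6 billion: securities added to the ECB's portfolio → +€6B.
Discount-window loan €59 billion: the ECB's securities portfolio is untouched → 0.
Asset purchase (from non-banks) €22 billion: securities added to the ECB's portfolio → +€22B.
Net: 6 + 0 + 22 = +€28 billion.

+€28 billion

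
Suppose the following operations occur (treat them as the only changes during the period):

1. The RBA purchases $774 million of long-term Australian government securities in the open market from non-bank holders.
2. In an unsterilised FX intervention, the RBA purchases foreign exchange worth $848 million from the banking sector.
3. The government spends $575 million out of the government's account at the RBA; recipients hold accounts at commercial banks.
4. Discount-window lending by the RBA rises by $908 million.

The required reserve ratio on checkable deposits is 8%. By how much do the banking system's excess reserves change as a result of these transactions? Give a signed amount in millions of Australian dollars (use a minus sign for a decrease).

Asset purchase (from non-banks) $774 million: reserves +$774M, deposits +$774M.
FX purchase $848 million: reserves +$848M, deposits 0.
Government spending $575 million: reserves +$575M, deposits +$575M.
Discount-window loan $908 million: reserves +$908M, deposits 0.
Totals: Δreserves = +$3105M, Δdeposits = +$1349M.
Δrequired reserves = 8% × +$1349M = +$107.92M.
Δexcess reserves = Δreserves − Δrequired = +$3105M − (+$107.92M) = +$2997.08 million.

+$2997.08 million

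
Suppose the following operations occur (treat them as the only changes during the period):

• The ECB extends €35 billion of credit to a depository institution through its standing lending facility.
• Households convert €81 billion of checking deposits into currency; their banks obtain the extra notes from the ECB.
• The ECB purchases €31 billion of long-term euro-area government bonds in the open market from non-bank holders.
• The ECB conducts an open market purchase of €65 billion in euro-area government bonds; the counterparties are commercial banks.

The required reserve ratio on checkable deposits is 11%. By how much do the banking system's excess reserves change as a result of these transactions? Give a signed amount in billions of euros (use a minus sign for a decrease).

+€55.5 billion

Discount-window loan €35 billion: reserves +€35B, deposits 0.
Currency withdrawal €81 billion: reserves −€81B, deposits −€81B.
Asset purchase (from non-banks) €31 billion: reserves +€31B, deposits +€31B.
OMO purchase (from banks) €65 billion: reserves +€65B, deposits 0.
Totals: Δreserves = +€50B, Δdeposits = −€50B.
Δrequired reserves = 11% × −€50B = −€5.5B.
Δexcess reserves = Δreserves − Δrequired = +€50B − (−€5.5B) = +€55.5 billion.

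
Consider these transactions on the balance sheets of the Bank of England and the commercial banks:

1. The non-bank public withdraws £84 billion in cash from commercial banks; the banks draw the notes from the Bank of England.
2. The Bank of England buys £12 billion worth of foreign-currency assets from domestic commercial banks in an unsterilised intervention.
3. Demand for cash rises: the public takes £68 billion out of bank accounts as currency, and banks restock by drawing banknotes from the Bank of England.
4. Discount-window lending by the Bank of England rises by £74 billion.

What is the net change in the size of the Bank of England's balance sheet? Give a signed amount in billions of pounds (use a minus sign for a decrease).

Bank of England balance sheet:
  Assets:      Loans to banks +£74B, Foreign assets +£12B
  Liabilities: Bank reserves −£66B, Currency in circulation +£152B
Change in total Bank of England assets = +£86 billion.

+£86 billion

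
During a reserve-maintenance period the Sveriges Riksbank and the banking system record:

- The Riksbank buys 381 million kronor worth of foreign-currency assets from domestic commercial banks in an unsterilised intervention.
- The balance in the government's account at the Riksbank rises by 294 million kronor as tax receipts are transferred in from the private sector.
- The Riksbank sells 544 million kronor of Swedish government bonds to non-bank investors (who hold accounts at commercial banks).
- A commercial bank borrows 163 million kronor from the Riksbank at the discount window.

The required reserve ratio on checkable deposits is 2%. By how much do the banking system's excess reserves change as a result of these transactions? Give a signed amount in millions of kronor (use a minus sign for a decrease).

FX purchase 381 million kronor: reserves +381M, deposits 0.
Government account inflow 294 million kronor: reserves −294M, deposits −294M.
Asset sale (to non-banks) 544 million kronor: reserves −544M, deposits −544M.
Discount-window loan 163 million kronor: reserves +163M, deposits 0.
Totals: Δreserves = −294M, Δdeposits = −838M.
Δrequired reserves = 2% × −838M = −16.76M.
Δexcess reserves = Δreserves − Δrequired = −294M − (−16.76M) = -277.24 million.

-277.24 million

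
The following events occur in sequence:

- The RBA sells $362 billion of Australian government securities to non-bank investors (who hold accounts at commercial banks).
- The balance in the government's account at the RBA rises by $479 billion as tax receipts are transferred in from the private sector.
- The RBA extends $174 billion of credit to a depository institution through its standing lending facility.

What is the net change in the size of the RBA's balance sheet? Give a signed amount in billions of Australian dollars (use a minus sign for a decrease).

-$188 billion

RBA balance sheet:
  Assets:      Securities −$362B, Loans to banks +$174B
  Liabilities: Bank reserves −$667B, Government deposits +$479B
Commercial banking system:
  Assets:      Reserves at CB −$667B
  Liabilities: Checkable deposits −$841B, Borrowings from CB +$174B
Change in total RBA assets = -$188 billion.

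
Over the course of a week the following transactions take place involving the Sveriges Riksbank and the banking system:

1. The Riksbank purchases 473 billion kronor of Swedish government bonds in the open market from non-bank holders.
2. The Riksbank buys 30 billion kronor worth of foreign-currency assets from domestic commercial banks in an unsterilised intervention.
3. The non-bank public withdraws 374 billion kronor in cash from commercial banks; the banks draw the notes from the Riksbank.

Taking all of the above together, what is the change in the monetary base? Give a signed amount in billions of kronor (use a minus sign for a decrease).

Asset purchase (from non-banks) 473 billion kronor: Riksbank balance sheet expands → +473B.
FX purchase 30 billion kronor: Riksbank balance sheet expands → +30B.
Currency withdrawal 374 billion kronor: just a shift between currency and reserves — both are base money → 0.
Net: 473 + 30 + 0 = +503 billion.

+503 billion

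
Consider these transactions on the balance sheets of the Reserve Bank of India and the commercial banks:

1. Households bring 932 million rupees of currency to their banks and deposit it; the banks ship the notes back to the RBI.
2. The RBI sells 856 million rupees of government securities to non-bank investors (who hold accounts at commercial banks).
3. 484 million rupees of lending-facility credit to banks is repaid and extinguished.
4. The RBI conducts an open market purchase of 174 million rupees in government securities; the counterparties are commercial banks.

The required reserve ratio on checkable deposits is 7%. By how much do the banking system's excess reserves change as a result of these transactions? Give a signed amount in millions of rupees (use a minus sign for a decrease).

-239.32 million

Currency deposit 932 million rupees: reserves +932M, deposits +932M.
Asset sale (to non-banks) 856 million rupees: reserves −856M, deposits −856M.
Discount-window repayment 484 million rupees: reserves −484M, deposits 0.
OMO purchase (from banks) 174 million rupees: reserves +174M, deposits 0.
Totals: Δreserves = −234M, Δdeposits = +76M.
Δrequired reserves = 7% × +76M = +5.32M.
Δexcess reserves = Δreserves − Δrequired = −234M − (+5.32M) = -239.32 million.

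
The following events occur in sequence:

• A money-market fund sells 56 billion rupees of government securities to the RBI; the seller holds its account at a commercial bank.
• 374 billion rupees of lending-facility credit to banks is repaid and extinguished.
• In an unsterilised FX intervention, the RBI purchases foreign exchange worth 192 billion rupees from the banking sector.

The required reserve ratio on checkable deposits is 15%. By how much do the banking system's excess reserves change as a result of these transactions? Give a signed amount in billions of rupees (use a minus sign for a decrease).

-134.4 billion

Asset purchase (from non-banks) 56 billion rupees: reserves +56B, deposits +56B.
Discount-window repayment 374 billion rupees: reserves −374B, deposits 0.
FX purchase 192 billion rupees: reserves +192B, deposits 0.
Totals: Δreserves = −126B, Δdeposits = +56B.
Δrequired reserves = 15% × +56B = +8.4B.
Δexcess reserves = Δreserves − Δrequired = −126B − (+8.4B) = -134.4 billion.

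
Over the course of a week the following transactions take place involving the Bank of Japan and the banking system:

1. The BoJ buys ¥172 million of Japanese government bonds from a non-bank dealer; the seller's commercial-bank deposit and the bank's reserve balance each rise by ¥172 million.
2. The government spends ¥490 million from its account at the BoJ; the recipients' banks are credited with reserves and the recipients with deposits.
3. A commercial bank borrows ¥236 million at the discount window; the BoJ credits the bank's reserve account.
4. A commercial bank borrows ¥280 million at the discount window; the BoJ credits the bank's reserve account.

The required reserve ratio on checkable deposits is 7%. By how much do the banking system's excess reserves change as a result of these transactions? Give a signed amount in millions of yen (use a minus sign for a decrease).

+¥1131.66 million

Asset purchase (from non-banks) ¥172 million: reserves +¥172M, deposits +¥172M.
Government spending ¥490 million: reserves +¥490M, deposits +¥490M.
Discount-window loan ¥236 million: reserves +¥236M, deposits 0.
Discount-window loan ¥280 million: reserves +¥280M, deposits 0.
Totals: Δreserves = +¥1178M, Δdeposits = +¥662M.
Δrequired reserves = 7% × +¥662M = +¥46.34M.
Δexcess reserves = Δreserves − Δrequired = +¥1178M − (+¥46.34M) = +¥1131.66 million.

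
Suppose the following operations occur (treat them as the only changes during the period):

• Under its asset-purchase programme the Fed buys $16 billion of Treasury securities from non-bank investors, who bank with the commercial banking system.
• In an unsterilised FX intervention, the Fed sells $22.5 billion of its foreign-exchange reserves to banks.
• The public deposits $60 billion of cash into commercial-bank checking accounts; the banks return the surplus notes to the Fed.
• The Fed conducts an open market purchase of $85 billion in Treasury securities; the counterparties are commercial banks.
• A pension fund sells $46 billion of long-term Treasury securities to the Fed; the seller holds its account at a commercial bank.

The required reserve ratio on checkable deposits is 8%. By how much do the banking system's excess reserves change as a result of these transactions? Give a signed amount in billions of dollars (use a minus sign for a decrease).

+$174.74 billion

Asset purchase (from non-banks) $16 billion: reserves +$16B, deposits +$16B.
FX sale $22.5 billion: reserves −$22.5B, deposits 0.
Currency deposit $60 billion: reserves +$60B, deposits +$60B.
OMO purchase (from banks) $85 billion: reserves +$85B, deposits 0.
Asset purchase (from non-banks) $46 billion: reserves +$46B, deposits +$46B.
Totals: Δreserves = +$184.5B, Δdeposits = +$122B.
Δrequired reserves = 8% × +$122B = +$9.76B.
Δexcess reserves = Δreserves − Δrequired = +$184.5B − (+$9.76B) = +$174.74 billion.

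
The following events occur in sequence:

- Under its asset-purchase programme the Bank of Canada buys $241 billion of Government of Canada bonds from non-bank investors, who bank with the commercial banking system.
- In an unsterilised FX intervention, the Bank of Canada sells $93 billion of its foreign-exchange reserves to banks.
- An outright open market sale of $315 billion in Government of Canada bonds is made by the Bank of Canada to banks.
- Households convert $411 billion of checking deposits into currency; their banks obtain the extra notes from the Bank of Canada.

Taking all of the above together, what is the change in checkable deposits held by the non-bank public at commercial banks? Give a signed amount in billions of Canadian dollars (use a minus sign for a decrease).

Asset purchase (from non-banks) $241 billion: non-bank counterparties' bank balances rise → +$241B.
FX sale $93 billion: the counterparty is a bank, so public deposits are unchanged → 0.
OMO sale (to banks) $315 billion: the counterparty is a bank, so public deposits are unchanged → 0.
Currency withdrawal $411 billion: non-bank counterparties' bank balances fall → −$411B.
Net: 241 + 0 + 0 − 411 = -$170 billion.

-$170 billion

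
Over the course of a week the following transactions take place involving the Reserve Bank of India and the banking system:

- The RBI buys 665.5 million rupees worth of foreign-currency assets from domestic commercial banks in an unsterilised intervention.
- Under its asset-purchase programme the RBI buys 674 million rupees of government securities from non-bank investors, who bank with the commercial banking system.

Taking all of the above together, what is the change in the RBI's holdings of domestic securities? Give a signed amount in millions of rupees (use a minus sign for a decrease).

+674 million

FX purchase 665.5 million rupees: the RBI's securities portfolio is untouched → 0.
Asset purchase (from non-banks) 674 million rupees: securities added to the RBI's portfolio → +674M.
Net: 0 + 674 = +674 million.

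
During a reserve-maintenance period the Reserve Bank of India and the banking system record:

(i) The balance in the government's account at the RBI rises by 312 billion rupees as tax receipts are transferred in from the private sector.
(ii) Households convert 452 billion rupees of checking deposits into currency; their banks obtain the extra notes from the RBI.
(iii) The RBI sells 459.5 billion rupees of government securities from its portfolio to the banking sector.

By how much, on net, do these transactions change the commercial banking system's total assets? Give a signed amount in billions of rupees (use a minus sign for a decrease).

-764 billion

Government account inflow 312 billion rupees: bank balance sheets shrink → −312B.
Currency withdrawal 452 billion rupees: bank balance sheets shrink → −452B.
OMO sale (to banks) 459.5 billion rupees: just an asset swap on bank balance sheets → 0.
Net: −312 − 452 + 0 = -764 billion.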